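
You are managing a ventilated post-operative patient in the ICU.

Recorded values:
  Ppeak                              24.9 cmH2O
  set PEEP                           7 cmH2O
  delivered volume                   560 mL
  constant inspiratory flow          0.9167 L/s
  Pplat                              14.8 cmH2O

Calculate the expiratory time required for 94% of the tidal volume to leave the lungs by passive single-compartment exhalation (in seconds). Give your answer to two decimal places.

2.23

R = (PIP − Pplat)/V̇ = (24.9 − 14.8) / 0.9167 = 10.1/0.9167 = 11.018 cmH2O·s/L.
C = Vt/(Pplat − PEEP) = 560.0 / (14.8 − 7) = 560.0/7.8 = 71.795 mL/cmH2O.
τ = R × C = 11.018 × 0.0718 L/cmH2O = 0.7911 s.
t = −τ·ln(1 − 0.94) = −0.7911·ln(0.06) = 2.226 s.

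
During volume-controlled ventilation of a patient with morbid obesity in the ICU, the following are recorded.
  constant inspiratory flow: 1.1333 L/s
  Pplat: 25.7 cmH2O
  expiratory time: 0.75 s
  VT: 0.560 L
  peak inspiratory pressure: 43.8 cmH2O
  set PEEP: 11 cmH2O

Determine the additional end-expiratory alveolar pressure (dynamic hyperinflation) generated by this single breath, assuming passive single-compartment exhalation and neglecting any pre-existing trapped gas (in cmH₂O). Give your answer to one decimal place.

4.3

R = (PIP − Pplat)/V̇ = (43.8 − 25.7) / 1.1333 = 18.1/1.1333 = 15.971 cmH2O·s/L.
C = Vt/(Pplat − PEEP) = 560.0 / (25.7 − 11) = 560.0/14.7 = 38.095 mL/cmH2O.
τ = R × C = 15.971 × 0.0381 L/cmH2O = 0.6085 s.
Fraction remaining = e^(−Te/τ) = e^(−0.75/0.6085) = 0.2916; trapped volume = 560.0 × 0.2916 = 163.3 mL.
Additional alveolar pressure from trapping ≈ V_trapped / C = 163.3 / 38.095 = 4.287 cmH2O.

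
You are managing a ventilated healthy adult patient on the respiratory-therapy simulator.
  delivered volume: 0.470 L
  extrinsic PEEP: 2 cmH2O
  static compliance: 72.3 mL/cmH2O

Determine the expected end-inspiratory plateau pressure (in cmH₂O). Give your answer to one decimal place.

Pplat = PEEP + Vt / Cstat = 2 + 470 / 72.3 = 2 + 6.501 = 8.501 cmH2O.

8.5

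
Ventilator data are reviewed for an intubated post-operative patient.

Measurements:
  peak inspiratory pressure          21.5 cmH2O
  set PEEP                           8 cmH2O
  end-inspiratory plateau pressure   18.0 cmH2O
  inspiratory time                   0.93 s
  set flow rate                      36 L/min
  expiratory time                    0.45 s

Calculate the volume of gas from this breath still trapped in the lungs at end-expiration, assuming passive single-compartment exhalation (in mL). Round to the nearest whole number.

140

Flow: 36 L/min ÷ 60 = 0.6 L/s.
Vt = flow × Ti = 0.6 L/s × 0.93 s × 1000 mL/L = 558.0 mL.
R = (PIP − Pplat)/V̇ = (21.5 − 18.0) / 0.6 = 3.5/0.6 = 5.833 cmH2O·s/L.
C = Vt/(Pplat − PEEP) = 558.0 / (18.0 − 8) = 558.0/10.0 = 55.8 mL/cmH2O.
τ = R × C = 5.833 × 0.0558 L/cmH2O = 0.3255 s.
Fraction remaining = e^(−Te/τ) = e^(−0.45/0.3255) = 0.251.
Trapped volume = 558.0 × 0.251 = 140.06 mL.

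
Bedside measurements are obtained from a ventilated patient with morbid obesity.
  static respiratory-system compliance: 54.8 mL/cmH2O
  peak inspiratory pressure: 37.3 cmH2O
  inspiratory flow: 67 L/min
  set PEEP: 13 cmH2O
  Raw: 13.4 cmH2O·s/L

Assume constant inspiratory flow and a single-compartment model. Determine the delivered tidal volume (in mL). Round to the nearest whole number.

Flow: 67 L/min ÷ 60 = 1.1167 L/s.
Equation of motion (constant flow): PIP = Vt/C + R·V̇ + PEEP.
Vt/C = PIP − R·V̇ − PEEP = 37.3 − 14.964 − 13 = 9.336 cmH2O.
Vt = C × 9.336 = 54.8 × 9.336 = 511.61 mL.

512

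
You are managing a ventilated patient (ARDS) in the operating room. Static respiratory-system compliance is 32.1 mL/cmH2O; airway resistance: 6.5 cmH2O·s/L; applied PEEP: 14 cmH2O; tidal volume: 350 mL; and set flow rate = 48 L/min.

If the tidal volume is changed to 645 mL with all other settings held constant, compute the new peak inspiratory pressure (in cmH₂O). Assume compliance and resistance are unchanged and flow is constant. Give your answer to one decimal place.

39.3

Flow: 48 L/min ÷ 60 = 0.8 L/s.
PIP = Vt/C + R·V̇ + PEEP (constant-flow equation of motion).
Only the elastic term changes: ΔPIP = ΔVt / C = (645 − 350) / 32.1 = 9.19 cmH2O.
Original PIP = 350/32.1 + 6.5×0.8 + 14 = 30.103 cmH2O; new PIP = 30.103 + (9.19) = 39.293 cmH2O.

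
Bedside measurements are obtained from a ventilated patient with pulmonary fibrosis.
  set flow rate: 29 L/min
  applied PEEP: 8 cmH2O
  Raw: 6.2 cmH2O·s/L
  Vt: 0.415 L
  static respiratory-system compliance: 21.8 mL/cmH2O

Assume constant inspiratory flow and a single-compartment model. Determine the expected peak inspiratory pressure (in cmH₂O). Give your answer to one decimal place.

30.0

Flow: 29 L/min ÷ 60 = 0.4833 L/s.
Equation of motion (constant flow): PIP = Vt/C + R·V̇ + PEEP.
PIP = 415/21.8 + 6.2×0.4833 + 8 = 19.037 + 2.996 + 8 = 30.033 cmH2O.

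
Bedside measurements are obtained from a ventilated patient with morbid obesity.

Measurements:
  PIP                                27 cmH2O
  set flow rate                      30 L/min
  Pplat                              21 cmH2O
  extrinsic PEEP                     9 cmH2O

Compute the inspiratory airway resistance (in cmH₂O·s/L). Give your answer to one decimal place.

12.0

Flow: 30 L/min ÷ 60 = 0.5 L/s.
Raw = (PIP − Pplat) / flow = (27 − 21) / 0.5 = 6.0 / 0.5 = 12.0 cmH2O·s/L.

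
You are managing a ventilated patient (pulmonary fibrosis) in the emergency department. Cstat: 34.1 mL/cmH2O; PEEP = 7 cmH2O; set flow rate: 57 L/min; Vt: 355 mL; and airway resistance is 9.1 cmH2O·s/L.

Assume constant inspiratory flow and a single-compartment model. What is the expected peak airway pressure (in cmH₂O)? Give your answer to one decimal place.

26.1

Flow: 57 L/min ÷ 60 = 0.95 L/s.
Equation of motion (constant flow): PIP = Vt/C + R·V̇ + PEEP.
PIP = 355/34.1 + 9.1×0.95 + 7 = 10.411 + 8.645 + 7 = 26.056 cmH2O.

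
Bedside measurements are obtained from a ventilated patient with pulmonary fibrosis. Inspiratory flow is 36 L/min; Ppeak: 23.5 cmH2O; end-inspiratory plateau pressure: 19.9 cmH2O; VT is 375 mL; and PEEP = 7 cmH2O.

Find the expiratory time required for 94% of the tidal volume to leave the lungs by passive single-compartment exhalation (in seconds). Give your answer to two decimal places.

Flow: 36 L/min ÷ 60 = 0.6 L/s.
R = (PIP − Pplat)/V̇ = (23.5 − 19.9) / 0.6 = 3.6/0.6 = 6.0 cmH2O·s/L.
C = Vt/(Pplat − PEEP) = 375.0 / (19.9 − 7) = 375.0/12.9 = 29.07 mL/cmH2O.
τ = R × C = 6.0 × 0.02907 L/cmH2O = 0.1744 s.
t = −τ·ln(1 − 0.94) = −0.1744·ln(0.06) = 0.4907 s.

0.49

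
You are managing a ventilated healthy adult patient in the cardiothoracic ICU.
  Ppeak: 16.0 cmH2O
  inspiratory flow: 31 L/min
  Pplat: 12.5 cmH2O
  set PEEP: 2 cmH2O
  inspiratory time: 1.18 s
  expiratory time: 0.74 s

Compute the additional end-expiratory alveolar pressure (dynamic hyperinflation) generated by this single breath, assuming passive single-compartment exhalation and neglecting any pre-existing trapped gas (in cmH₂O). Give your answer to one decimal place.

Flow: 31 L/min ÷ 60 = 0.5167 L/s.
Vt = flow × Ti = 0.5167 L/s × 1.18 s × 1000 mL/L = 609.71 mL.
R = (PIP − Pplat)/V̇ = (16.0 − 12.5) / 0.5167 = 3.5/0.5167 = 6.774 cmH2O·s/L.
C = Vt/(Pplat − PEEP) = 609.71 / (12.5 − 2) = 609.71/10.5 = 58.068 mL/cmH2O.
τ = R × C = 6.774 × 0.05807 L/cmH2O = 0.3934 s.
Fraction remaining = e^(−Te/τ) = e^(−0.74/0.3934) = 0.1524; trapped volume = 609.71 × 0.1524 = 92.92 mL.
Additional alveolar pressure from trapping ≈ V_trapped / C = 92.92 / 58.068 = 1.6 cmH2O.

1.6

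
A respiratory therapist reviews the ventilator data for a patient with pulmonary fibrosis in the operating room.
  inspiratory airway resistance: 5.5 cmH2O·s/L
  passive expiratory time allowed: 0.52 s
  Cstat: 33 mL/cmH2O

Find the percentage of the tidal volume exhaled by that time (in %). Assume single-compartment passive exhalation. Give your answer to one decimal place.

94.3

τ = R × C = 5.5 × 33 mL/cmH2O = 5.5 × 0.033 L/cmH2O = 0.1815 s.
Passive exhalation: V(t)/V₀ = e^(−t/τ) = e^(−0.52/0.1815) = 0.05698.
Fraction exhaled = 1 − 0.05698 = 0.943 → 94.3%.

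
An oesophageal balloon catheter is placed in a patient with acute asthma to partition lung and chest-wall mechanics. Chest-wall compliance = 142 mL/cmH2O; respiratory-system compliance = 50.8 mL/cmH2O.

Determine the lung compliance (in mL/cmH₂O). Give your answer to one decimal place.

1/CL = 1/Crs − 1/Ccw.
1/CL = 1/50.8 − 1/142 = 0.01264.
CL = 79.114 mL/cmH2O.

79.1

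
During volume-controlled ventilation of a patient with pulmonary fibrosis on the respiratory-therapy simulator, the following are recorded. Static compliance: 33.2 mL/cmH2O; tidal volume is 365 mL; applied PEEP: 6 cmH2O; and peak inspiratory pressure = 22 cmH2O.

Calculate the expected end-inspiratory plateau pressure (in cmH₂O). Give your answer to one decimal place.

17.0

Pplat = PEEP + Vt / Cstat = 6 + 365 / 33.2 = 6 + 10.994 = 16.994 cmH2O.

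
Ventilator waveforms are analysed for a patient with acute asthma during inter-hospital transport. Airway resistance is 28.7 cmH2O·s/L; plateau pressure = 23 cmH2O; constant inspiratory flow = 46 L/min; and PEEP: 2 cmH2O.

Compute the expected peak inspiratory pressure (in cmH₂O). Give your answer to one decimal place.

45.0

Flow: 46 L/min ÷ 60 = 0.7667 L/s.
PIP = Pplat + Raw × flow = 23 + 28.7 × 0.7667 = 23 + 22.004 = 45.004 cmH2O.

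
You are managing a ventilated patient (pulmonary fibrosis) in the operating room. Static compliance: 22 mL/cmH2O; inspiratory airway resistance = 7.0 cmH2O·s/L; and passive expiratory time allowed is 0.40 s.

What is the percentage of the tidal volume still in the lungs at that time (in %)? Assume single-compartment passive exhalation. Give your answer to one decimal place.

τ = R × C = 7.0 × 22 mL/cmH2O = 7.0 × 0.022 L/cmH2O = 0.154 s.
Passive exhalation: V(t)/V₀ = e^(−t/τ) = e^(−0.40/0.154) = 0.07447.
Fraction remaining = 0.07447 → 7.447%.

7.4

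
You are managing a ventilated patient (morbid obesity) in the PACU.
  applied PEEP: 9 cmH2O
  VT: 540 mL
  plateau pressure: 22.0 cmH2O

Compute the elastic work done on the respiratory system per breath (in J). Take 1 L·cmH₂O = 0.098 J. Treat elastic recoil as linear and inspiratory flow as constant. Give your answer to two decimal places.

0.34

Elastic work ≈ ½ × (Pplat − PEEP) × Vt = 0.5 × (22.0 − 9) × 0.540 L = 0.5 × 13.0 × 0.540 = 3.51 L·cmH2O.
× 0.098 J/(L·cmH2O) → 0.344 J.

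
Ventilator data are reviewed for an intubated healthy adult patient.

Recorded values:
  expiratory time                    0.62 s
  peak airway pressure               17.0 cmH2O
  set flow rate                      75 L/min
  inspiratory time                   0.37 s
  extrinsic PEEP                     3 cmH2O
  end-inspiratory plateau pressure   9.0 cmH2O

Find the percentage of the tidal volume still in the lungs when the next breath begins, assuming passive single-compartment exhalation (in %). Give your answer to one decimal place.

28.5

Flow: 75 L/min ÷ 60 = 1.25 L/s.
Vt = flow × Ti = 1.25 L/s × 0.37 s × 1000 mL/L = 462.5 mL.
R = (PIP − Pplat)/V̇ = (17.0 − 9.0) / 1.25 = 8.0/1.25 = 6.4 cmH2O·s/L.
C = Vt/(Pplat − PEEP) = 462.5 / (9.0 − 3) = 462.5/6.0 = 77.083 mL/cmH2O.
τ = R × C = 6.4 × 0.07708 L/cmH2O = 0.4933 s.
Fraction remaining at end-expiration = e^(−Te/τ) = e^(−0.62/0.4933) = 0.2846 → 28.46%.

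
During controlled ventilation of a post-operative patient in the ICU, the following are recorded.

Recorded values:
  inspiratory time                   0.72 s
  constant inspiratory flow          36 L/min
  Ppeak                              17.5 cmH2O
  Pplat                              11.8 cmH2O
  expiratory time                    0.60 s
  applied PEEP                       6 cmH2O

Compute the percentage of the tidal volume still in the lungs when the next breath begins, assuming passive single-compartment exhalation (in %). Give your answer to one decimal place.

Flow: 36 L/min ÷ 60 = 0.6 L/s.
Vt = flow × Ti = 0.6 L/s × 0.72 s × 1000 mL/L = 432.0 mL.
R = (PIP − Pplat)/V̇ = (17.5 − 11.8) / 0.6 = 5.7/0.6 = 9.5 cmH2O·s/L.
C = Vt/(Pplat − PEEP) = 432.0 / (11.8 − 6) = 432.0/5.8 = 74.483 mL/cmH2O.
τ = R × C = 9.5 × 0.07448 L/cmH2O = 0.7076 s.
Fraction remaining at end-expiration = e^(−Te/τ) = e^(−0.60/0.7076) = 0.4283 → 42.83%.

42.8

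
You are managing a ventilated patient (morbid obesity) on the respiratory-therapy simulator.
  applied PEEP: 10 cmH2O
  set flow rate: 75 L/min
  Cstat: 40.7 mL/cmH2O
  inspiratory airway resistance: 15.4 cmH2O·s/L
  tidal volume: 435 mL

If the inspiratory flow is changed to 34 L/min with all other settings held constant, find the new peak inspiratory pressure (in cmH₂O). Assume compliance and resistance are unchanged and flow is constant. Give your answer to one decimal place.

29.4

Flow: 75 L/min ÷ 60 = 1.25 L/s.
New flow: 34 L/min ÷ 60 = 0.5667 L/s.
PIP = Vt/C + R·V̇ + PEEP (constant-flow equation of motion).
Only the resistive term changes: ΔPIP = R × ΔV̇ = 15.4 × (0.5667 − 1.25) = 15.4 × -0.6833 = -10.523 cmH2O.
Original PIP = 435/40.7 + 15.4×1.25 + 10 = 39.938 cmH2O; new PIP = 39.938 + (-10.523) = 29.415 cmH2O.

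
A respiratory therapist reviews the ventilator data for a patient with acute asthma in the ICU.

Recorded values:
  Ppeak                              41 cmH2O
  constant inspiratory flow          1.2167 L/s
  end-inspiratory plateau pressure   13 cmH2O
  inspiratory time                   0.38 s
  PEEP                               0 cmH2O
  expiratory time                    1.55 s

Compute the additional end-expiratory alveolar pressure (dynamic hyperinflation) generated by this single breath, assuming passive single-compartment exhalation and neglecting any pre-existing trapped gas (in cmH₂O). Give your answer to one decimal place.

2.0

Vt = flow × Ti = 1.2167 L/s × 0.38 s × 1000 mL/L = 462.35 mL.
R = (PIP − Pplat)/V̇ = (41 − 13) / 1.2167 = 28.0/1.2167 = 23.013 cmH2O·s/L.
C = Vt/(Pplat − PEEP) = 462.35 / (13 − 0) = 462.35/13.0 = 35.565 mL/cmH2O.
τ = R × C = 23.013 × 0.03557 L/cmH2O = 0.8186 s.
Fraction remaining = e^(−Te/τ) = e^(−1.55/0.8186) = 0.1505; trapped volume = 462.35 × 0.1505 = 69.584 mL.
Additional alveolar pressure from trapping ≈ V_trapped / C = 69.584 / 35.565 = 1.957 cmH2O.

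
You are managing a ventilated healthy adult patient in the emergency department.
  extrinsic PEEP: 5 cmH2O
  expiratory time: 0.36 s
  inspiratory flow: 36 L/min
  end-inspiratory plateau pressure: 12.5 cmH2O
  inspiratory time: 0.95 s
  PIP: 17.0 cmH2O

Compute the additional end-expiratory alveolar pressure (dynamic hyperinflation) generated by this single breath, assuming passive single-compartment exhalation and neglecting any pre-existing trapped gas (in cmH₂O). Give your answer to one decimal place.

Flow: 36 L/min ÷ 60 = 0.6 L/s.
Vt = flow × Ti = 0.6 L/s × 0.95 s × 1000 mL/L = 570.0 mL.
R = (PIP − Pplat)/V̇ = (17.0 − 12.5) / 0.6 = 4.5/0.6 = 7.5 cmH2O·s/L.
C = Vt/(Pplat − PEEP) = 570.0 / (12.5 − 5) = 570.0/7.5 = 76.0 mL/cmH2O.
τ = R × C = 7.5 × 0.076 L/cmH2O = 0.57 s.
Fraction remaining = e^(−Te/τ) = e^(−0.36/0.57) = 0.5318; trapped volume = 570.0 × 0.5318 = 303.13 mL.
Additional alveolar pressure from trapping ≈ V_trapped / C = 303.13 / 76.0 = 3.989 cmH2O.

4.0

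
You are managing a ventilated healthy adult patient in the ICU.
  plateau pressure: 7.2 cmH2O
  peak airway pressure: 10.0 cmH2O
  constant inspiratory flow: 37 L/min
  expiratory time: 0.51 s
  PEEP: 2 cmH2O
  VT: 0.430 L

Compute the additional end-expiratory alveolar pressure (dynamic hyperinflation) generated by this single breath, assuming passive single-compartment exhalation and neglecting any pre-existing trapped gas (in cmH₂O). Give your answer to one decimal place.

1.3

Flow: 37 L/min ÷ 60 = 0.6167 L/s.
R = (PIP − Pplat)/V̇ = (10.0 − 7.2) / 0.6167 = 2.8/0.6167 = 4.54 cmH2O·s/L.
C = Vt/(Pplat − PEEP) = 430.0 / (7.2 − 2) = 430.0/5.2 = 82.692 mL/cmH2O.
τ = R × C = 4.54 × 0.08269 L/cmH2O = 0.3754 s.
Fraction remaining = e^(−Te/τ) = e^(−0.51/0.3754) = 0.257; trapped volume = 430.0 × 0.257 = 110.51 mL.
Additional alveolar pressure from trapping ≈ V_trapped / C = 110.51 / 82.692 = 1.336 cmH2O.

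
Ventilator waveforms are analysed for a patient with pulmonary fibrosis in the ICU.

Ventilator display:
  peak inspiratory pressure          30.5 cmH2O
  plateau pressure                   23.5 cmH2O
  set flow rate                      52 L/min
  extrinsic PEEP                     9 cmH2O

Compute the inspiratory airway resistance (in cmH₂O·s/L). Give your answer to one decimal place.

Flow: 52 L/min ÷ 60 = 0.8667 L/s.
Raw = (PIP − Pplat) / flow = (30.5 − 23.5) / 0.8667 = 7.0 / 0.8667 = 8.077 cmH2O·s/L.

8.1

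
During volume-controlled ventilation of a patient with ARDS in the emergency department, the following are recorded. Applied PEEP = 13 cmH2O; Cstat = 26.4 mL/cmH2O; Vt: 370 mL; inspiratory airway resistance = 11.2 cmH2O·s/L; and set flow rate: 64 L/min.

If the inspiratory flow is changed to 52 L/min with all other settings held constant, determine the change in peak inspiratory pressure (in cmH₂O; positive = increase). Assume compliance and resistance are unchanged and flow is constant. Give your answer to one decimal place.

Flow: 64 L/min ÷ 60 = 1.0667 L/s.
New flow: 52 L/min ÷ 60 = 0.8667 L/s.
PIP = Vt/C + R·V̇ + PEEP (constant-flow equation of motion).
Only the resistive term changes: ΔPIP = R × ΔV̇ = 11.2 × (0.8667 − 1.0667) = 11.2 × -0.2 = -2.24 cmH2O.

-2.2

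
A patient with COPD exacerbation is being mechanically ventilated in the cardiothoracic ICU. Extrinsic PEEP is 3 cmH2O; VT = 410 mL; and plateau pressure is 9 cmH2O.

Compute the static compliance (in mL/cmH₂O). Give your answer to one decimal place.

Cstat = Vt / (Pplat − PEEP) = 410 / (9 − 3) = 410 / 6.0 = 68.333 mL/cmH2O.

68.3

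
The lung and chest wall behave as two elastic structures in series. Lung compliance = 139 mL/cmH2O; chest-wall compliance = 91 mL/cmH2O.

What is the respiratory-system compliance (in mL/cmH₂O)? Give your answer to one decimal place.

55.0

Lung and chest wall are elastances in series: 1/Crs = 1/CL + 1/Ccw.
1/Crs = 1/139 + 1/91 = 0.01818.
Crs = 55.006 mL/cmH2O.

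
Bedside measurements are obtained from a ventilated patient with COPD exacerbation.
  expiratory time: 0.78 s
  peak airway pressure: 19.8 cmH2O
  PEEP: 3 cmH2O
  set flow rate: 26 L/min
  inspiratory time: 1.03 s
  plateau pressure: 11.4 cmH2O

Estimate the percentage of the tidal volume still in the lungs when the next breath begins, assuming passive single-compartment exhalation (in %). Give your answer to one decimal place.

46.9

Flow: 26 L/min ÷ 60 = 0.4333 L/s.
Vt = flow × Ti = 0.4333 L/s × 1.03 s × 1000 mL/L = 446.3 mL.
R = (PIP − Pplat)/V̇ = (19.8 − 11.4) / 0.4333 = 8.4/0.4333 = 19.386 cmH2O·s/L.
C = Vt/(Pplat − PEEP) = 446.3 / (11.4 − 3) = 446.3/8.4 = 53.131 mL/cmH2O.
τ = R × C = 19.386 × 0.05313 L/cmH2O = 1.03 s.
Fraction remaining at end-expiration = e^(−Te/τ) = e^(−0.78/1.03) = 0.4689 → 46.89%.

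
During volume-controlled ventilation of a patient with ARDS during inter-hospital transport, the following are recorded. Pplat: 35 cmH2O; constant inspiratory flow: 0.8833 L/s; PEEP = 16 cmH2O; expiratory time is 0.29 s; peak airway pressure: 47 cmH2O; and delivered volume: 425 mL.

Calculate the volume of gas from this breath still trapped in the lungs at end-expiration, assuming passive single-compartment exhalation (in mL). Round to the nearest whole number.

R = (PIP − Pplat)/V̇ = (47 − 35) / 0.8833 = 12.0/0.8833 = 13.585 cmH2O·s/L.
C = Vt/(Pplat − PEEP) = 425.0 / (35 − 16) = 425.0/19.0 = 22.368 mL/cmH2O.
τ = R × C = 13.585 × 0.02237 L/cmH2O = 0.3039 s.
Fraction remaining = e^(−Te/τ) = e^(−0.29/0.3039) = 0.3851.
Trapped volume = 425.0 × 0.3851 = 163.67 mL.

164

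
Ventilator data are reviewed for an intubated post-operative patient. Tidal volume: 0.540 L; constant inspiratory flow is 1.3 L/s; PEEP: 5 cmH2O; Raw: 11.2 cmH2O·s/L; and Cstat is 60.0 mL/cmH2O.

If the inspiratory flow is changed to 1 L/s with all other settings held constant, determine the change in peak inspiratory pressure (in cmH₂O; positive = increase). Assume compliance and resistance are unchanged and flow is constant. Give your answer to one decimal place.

-3.4

PIP = Vt/C + R·V̇ + PEEP (constant-flow equation of motion).
Only the resistive term changes: ΔPIP = R × ΔV̇ = 11.2 × (1 − 1.3) = 11.2 × -0.3 = -3.36 cmH2O.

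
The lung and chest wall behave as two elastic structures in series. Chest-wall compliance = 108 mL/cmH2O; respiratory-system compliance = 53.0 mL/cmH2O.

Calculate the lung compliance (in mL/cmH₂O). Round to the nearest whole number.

1/CL = 1/Crs − 1/Ccw.
1/CL = 1/53.0 − 1/108 = 0.009609.
CL = 104.07 mL/cmH2O.

104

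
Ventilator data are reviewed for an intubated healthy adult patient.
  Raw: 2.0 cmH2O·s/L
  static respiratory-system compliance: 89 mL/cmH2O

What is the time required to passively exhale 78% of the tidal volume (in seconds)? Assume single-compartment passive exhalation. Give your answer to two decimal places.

τ = R × C = 2.0 × 89 mL/cmH2O = 2.0 × 0.089 L/cmH2O = 0.178 s.
Exhaled fraction f = 1 − e^(−t/τ) → t = −τ·ln(1 − f) = −0.178·ln(0.22) = 0.2695 s.

0.27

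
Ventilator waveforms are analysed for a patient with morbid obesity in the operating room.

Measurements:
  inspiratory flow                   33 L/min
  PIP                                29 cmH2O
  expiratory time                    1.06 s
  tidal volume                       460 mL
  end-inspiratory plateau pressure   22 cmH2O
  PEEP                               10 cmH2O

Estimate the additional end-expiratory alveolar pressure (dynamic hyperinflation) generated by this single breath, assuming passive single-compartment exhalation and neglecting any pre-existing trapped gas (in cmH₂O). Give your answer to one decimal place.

1.4

Flow: 33 L/min ÷ 60 = 0.55 L/s.
R = (PIP − Pplat)/V̇ = (29 − 22) / 0.55 = 7.0/0.55 = 12.727 cmH2O·s/L.
C = Vt/(Pplat − PEEP) = 460.0 / (22 − 10) = 460.0/12.0 = 38.333 mL/cmH2O.
τ = R × C = 12.727 × 0.03833 L/cmH2O = 0.4878 s.
Fraction remaining = e^(−Te/τ) = e^(−1.06/0.4878) = 0.1138; trapped volume = 460.0 × 0.1138 = 52.348 mL.
Additional alveolar pressure from trapping ≈ V_trapped / C = 52.348 / 38.333 = 1.366 cmH2O.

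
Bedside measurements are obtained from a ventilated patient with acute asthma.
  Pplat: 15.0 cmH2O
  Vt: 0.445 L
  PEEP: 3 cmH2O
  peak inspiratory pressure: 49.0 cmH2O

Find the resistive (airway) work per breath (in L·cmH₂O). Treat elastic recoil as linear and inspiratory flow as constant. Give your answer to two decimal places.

With constant inspiratory flow the resistive pressure is constant at PIP − Pplat = 49.0 − 15.0 = 34.0 cmH2O, so resistive work = 34.0 × 0.445 = 15.13 L·cmH2O.

15.13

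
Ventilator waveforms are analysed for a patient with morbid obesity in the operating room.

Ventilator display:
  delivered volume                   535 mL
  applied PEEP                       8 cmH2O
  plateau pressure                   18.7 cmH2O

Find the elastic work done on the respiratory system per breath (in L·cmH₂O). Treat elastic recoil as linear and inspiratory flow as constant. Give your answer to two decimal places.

Elastic work ≈ ½ × (Pplat − PEEP) × Vt = 0.5 × (18.7 − 8) × 0.535 L = 0.5 × 10.7 × 0.535 = 2.862 L·cmH2O.

2.86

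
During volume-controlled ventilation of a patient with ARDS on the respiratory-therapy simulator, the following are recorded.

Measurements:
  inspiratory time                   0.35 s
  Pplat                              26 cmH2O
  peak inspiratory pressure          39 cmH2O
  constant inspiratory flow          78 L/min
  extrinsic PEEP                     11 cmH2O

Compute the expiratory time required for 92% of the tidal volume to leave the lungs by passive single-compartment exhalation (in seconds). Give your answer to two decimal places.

Flow: 78 L/min ÷ 60 = 1.3 L/s.
Vt = flow × Ti = 1.3 L/s × 0.35 s × 1000 mL/L = 455.0 mL.
R = (PIP − Pplat)/V̇ = (39 − 26) / 1.3 = 13.0/1.3 = 10.0 cmH2O·s/L.
C = Vt/(Pplat − PEEP) = 455.0 / (26 − 11) = 455.0/15.0 = 30.333 mL/cmH2O.
τ = R × C = 10.0 × 0.03033 L/cmH2O = 0.3033 s.
t = −τ·ln(1 − 0.92) = −0.3033·ln(0.08) = 0.7661 s.

0.77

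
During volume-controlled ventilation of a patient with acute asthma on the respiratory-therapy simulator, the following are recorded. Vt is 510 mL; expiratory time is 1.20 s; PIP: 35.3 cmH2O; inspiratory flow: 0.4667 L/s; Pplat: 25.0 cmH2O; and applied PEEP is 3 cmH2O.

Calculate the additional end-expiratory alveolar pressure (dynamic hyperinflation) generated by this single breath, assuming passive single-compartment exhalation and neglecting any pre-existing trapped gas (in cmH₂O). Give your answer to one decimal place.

R = (PIP − Pplat)/V̇ = (35.3 − 25.0) / 0.4667 = 10.3/0.4667 = 22.07 cmH2O·s/L.
C = Vt/(Pplat − PEEP) = 510.0 / (25.0 − 3) = 510.0/22.0 = 23.182 mL/cmH2O.
τ = R × C = 22.07 × 0.02318 L/cmH2O = 0.5116 s.
Fraction remaining = e^(−Te/τ) = e^(−1.20/0.5116) = 0.09579; trapped volume = 510.0 × 0.09579 = 48.853 mL.
Additional alveolar pressure from trapping ≈ V_trapped / C = 48.853 / 23.182 = 2.107 cmH2O.

2.1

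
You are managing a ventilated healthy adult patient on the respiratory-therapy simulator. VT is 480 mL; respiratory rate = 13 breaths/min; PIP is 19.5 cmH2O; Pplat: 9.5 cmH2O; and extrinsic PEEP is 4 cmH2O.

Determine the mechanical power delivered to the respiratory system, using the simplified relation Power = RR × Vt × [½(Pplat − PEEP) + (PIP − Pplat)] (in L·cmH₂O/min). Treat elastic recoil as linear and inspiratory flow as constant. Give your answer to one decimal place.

79.6

Per-breath work = Vt × [½(Pplat−PEEP) + (PIP−Pplat)] = 0.480 × [0.5×5.5 + 10.0] = 0.480 × 12.75 = 6.12 L·cmH2O.
Power = 13 × 6.12 = 79.56 L·cmH2O/min.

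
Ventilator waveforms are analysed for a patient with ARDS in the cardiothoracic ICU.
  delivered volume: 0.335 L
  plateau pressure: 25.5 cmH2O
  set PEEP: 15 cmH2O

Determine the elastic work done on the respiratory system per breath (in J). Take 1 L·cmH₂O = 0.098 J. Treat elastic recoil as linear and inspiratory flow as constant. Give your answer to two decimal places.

Elastic work ≈ ½ × (Pplat − PEEP) × Vt = 0.5 × (25.5 − 15) × 0.335 L = 0.5 × 10.5 × 0.335 = 1.759 L·cmH2O.
× 0.098 J/(L·cmH2O) → 0.1724 J.

0.17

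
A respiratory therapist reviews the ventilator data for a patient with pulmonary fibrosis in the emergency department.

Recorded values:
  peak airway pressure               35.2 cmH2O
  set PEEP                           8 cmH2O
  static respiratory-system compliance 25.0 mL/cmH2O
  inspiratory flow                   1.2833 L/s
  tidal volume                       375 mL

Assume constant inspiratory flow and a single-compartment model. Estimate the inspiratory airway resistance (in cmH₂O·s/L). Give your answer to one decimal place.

9.5

Equation of motion (constant flow): PIP = Vt/C + R·V̇ + PEEP.
R·V̇ = PIP − Vt/C − PEEP = 35.2 − 375/25.0 − 8 = 35.2 − 15.0 − 8 = 12.2 cmH2O.
R = 12.2 / 1.2833 = 9.507 cmH2O·s/L.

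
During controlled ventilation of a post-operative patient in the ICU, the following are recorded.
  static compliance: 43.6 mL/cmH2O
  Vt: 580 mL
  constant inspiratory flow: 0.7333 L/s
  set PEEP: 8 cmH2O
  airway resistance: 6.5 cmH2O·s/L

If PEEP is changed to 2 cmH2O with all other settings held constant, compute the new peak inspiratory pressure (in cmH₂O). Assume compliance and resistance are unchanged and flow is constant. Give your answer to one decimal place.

PIP = Vt/C + R·V̇ + PEEP (constant-flow equation of motion).
Only the baseline term changes: ΔPIP = ΔPEEP = 2 − 8 = -6.0 cmH2O.
Original PIP = 580/43.6 + 6.5×0.7333 + 8 = 26.069 cmH2O; new PIP = 26.069 + (-6.0) = 20.069 cmH2O.

20.1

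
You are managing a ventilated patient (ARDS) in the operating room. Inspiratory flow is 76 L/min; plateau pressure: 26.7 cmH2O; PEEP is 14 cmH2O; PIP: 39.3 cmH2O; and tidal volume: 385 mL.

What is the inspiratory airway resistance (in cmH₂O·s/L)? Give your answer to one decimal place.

9.9

Flow: 76 L/min ÷ 60 = 1.2667 L/s.
Raw = (PIP − Pplat) / flow = (39.3 − 26.7) / 1.2667 = 12.6 / 1.2667 = 9.947 cmH2O·s/L.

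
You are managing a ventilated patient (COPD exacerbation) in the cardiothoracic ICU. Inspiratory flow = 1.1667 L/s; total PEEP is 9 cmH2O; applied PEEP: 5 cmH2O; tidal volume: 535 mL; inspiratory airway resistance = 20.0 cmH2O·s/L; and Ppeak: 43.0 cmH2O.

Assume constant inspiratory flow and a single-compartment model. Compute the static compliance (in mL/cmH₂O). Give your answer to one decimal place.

Total PEEP = 9 cmH2O (set 5 + intrinsic 4); this is the baseline alveolar pressure.
Equation of motion (constant flow): PIP = Vt/C + R·V̇ + PEEP.
Vt/C = PIP − R·V̇ − PEEP = 43.0 − 20.0×1.1667 − 9 = 43.0 − 23.334 − 9 = 10.666 cmH2O.
C = Vt / 10.666 = 535 / 10.666 = 50.159 mL/cmH2O.

50.2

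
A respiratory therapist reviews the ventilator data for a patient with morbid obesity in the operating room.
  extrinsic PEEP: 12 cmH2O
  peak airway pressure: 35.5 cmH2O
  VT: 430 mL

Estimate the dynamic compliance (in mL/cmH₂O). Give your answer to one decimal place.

18.3

Dynamic compliance = Vt / (PIP − PEEP) = 430 / (35.5 − 12) = 430 / 23.5 = 18.298 mL/cmH2O.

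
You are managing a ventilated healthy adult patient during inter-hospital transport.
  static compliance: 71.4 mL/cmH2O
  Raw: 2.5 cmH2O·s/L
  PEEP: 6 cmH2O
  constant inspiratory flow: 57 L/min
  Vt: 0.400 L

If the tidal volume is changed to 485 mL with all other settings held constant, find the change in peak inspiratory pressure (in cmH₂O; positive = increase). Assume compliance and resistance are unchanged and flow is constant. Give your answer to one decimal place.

1.2

PIP = Vt/C + R·V̇ + PEEP (constant-flow equation of motion).
Only the elastic term changes: ΔPIP = ΔVt / C = (485 − 400) / 71.4 = 1.19 cmH2O.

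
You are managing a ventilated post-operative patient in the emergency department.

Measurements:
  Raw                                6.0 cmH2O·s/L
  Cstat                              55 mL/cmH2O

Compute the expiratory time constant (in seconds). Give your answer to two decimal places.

0.33

τ = R × C = 6.0 × 55 mL/cmH2O = 6.0 × 0.055 L/cmH2O = 0.33 s.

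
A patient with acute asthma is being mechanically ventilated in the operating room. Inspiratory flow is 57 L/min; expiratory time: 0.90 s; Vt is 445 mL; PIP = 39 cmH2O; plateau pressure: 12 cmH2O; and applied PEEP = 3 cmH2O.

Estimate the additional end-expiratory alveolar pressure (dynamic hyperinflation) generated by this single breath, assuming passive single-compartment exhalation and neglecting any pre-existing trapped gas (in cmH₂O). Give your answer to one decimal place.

4.7

Flow: 57 L/min ÷ 60 = 0.95 L/s.
R = (PIP − Pplat)/V̇ = (39 − 12) / 0.95 = 27.0/0.95 = 28.421 cmH2O·s/L.
C = Vt/(Pplat − PEEP) = 445.0 / (12 − 3) = 445.0/9.0 = 49.444 mL/cmH2O.
τ = R × C = 28.421 × 0.04944 L/cmH2O = 1.405 s.
Fraction remaining = e^(−Te/τ) = e^(−0.90/1.405) = 0.527; trapped volume = 445.0 × 0.527 = 234.52 mL.
Additional alveolar pressure from trapping ≈ V_trapped / C = 234.52 / 49.444 = 4.743 cmH2O.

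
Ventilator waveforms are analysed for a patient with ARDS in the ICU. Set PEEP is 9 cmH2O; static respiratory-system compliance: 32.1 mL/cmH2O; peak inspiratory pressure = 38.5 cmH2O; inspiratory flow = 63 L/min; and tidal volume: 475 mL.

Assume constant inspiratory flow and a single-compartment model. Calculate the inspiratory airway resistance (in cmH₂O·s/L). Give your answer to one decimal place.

Flow: 63 L/min ÷ 60 = 1.05 L/s.
Equation of motion (constant flow): PIP = Vt/C + R·V̇ + PEEP.
R·V̇ = PIP − Vt/C − PEEP = 38.5 − 475/32.1 − 9 = 38.5 − 14.798 − 9 = 14.702 cmH2O.
R = 14.702 / 1.05 = 14.002 cmH2O·s/L.

14.0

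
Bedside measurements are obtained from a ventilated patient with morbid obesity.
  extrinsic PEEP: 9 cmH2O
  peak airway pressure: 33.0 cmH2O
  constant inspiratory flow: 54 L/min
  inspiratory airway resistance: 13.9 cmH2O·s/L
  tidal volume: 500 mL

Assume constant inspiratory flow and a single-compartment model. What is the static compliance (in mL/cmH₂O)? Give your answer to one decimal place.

Flow: 54 L/min ÷ 60 = 0.9 L/s.
Equation of motion (constant flow): PIP = Vt/C + R·V̇ + PEEP.
Vt/C = PIP − R·V̇ − PEEP = 33.0 − 13.9×0.9 − 9 = 33.0 − 12.51 − 9 = 11.49 cmH2O.
C = Vt / 11.49 = 500 / 11.49 = 43.516 mL/cmH2O.

43.5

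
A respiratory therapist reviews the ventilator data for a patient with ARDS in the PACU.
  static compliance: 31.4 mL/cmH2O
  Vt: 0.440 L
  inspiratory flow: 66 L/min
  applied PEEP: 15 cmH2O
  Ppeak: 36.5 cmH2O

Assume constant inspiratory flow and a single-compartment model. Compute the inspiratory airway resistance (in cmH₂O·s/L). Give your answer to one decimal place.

Flow: 66 L/min ÷ 60 = 1.1 L/s.
Equation of motion (constant flow): PIP = Vt/C + R·V̇ + PEEP.
R·V̇ = PIP − Vt/C − PEEP = 36.5 − 440/31.4 − 15 = 36.5 − 14.013 − 15 = 7.487 cmH2O.
R = 7.487 / 1.1 = 6.806 cmH2O·s/L.

6.8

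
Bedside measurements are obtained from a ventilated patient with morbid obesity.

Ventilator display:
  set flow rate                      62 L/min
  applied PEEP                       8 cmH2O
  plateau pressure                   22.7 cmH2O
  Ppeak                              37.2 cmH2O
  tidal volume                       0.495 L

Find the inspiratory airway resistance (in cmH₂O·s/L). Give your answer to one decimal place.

14.0

Flow: 62 L/min ÷ 60 = 1.0333 L/s.
Raw = (PIP − Pplat) / flow = (37.2 − 22.7) / 1.0333 = 14.5 / 1.0333 = 14.033 cmH2O·s/L.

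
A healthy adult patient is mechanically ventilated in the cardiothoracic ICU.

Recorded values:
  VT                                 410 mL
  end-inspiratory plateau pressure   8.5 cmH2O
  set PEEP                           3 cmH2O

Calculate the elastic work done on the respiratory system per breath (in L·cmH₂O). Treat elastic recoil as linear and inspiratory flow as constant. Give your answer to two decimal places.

Elastic work ≈ ½ × (Pplat − PEEP) × Vt = 0.5 × (8.5 − 3) × 0.410 L = 0.5 × 5.5 × 0.410 = 1.128 L·cmH2O.

1.13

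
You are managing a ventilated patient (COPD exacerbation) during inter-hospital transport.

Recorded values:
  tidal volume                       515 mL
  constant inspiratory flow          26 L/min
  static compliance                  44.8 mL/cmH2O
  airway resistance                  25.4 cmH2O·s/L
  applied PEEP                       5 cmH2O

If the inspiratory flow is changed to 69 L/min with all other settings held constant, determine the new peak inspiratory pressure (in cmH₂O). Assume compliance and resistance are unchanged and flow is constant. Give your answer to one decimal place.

45.7

Flow: 26 L/min ÷ 60 = 0.4333 L/s.
New flow: 69 L/min ÷ 60 = 1.15 L/s.
PIP = Vt/C + R·V̇ + PEEP (constant-flow equation of motion).
Only the resistive term changes: ΔPIP = R × ΔV̇ = 25.4 × (1.15 − 0.4333) = 25.4 × 0.7167 = 18.204 cmH2O.
Original PIP = 515/44.8 + 25.4×0.4333 + 5 = 27.501 cmH2O; new PIP = 27.501 + (18.204) = 45.705 cmH2O.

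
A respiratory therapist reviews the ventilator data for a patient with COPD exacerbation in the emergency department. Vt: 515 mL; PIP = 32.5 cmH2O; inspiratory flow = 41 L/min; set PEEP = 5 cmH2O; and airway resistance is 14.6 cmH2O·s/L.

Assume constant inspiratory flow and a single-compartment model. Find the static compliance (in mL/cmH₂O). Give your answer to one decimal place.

Flow: 41 L/min ÷ 60 = 0.6833 L/s.
Equation of motion (constant flow): PIP = Vt/C + R·V̇ + PEEP.
Vt/C = PIP − R·V̇ − PEEP = 32.5 − 14.6×0.6833 − 5 = 32.5 − 9.976 − 5 = 17.524 cmH2O.
C = Vt / 17.524 = 515 / 17.524 = 29.388 mL/cmH2O.

29.4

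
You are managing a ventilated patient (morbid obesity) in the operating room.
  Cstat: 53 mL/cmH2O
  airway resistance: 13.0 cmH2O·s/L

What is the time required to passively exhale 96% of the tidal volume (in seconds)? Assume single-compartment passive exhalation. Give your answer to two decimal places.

τ = R × C = 13.0 × 53 mL/cmH2O = 13.0 × 0.053 L/cmH2O = 0.689 s.
Exhaled fraction f = 1 − e^(−t/τ) → t = −τ·ln(1 − f) = −0.689·ln(0.04) = 2.218 s.

2.22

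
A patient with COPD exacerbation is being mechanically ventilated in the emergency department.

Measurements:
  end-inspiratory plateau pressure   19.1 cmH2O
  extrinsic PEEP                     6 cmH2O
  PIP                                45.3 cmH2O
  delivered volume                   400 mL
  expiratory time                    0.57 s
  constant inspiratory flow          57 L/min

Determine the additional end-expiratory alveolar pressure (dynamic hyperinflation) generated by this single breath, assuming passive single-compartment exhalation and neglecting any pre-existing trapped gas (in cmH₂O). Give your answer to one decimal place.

Flow: 57 L/min ÷ 60 = 0.95 L/s.
R = (PIP − Pplat)/V̇ = (45.3 − 19.1) / 0.95 = 26.2/0.95 = 27.579 cmH2O·s/L.
C = Vt/(Pplat − PEEP) = 400.0 / (19.1 − 6) = 400.0/13.1 = 30.534 mL/cmH2O.
τ = R × C = 27.579 × 0.03053 L/cmH2O = 0.842 s.
Fraction remaining = e^(−Te/τ) = e^(−0.57/0.842) = 0.5082; trapped volume = 400.0 × 0.5082 = 203.28 mL.
Additional alveolar pressure from trapping ≈ V_trapped / C = 203.28 / 30.534 = 6.657 cmH2O.

6.7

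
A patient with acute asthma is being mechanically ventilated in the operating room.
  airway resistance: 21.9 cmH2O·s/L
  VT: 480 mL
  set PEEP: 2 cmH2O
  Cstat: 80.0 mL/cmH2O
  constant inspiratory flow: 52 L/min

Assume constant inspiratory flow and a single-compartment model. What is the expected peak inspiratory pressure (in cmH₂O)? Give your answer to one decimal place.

Flow: 52 L/min ÷ 60 = 0.8667 L/s.
Equation of motion (constant flow): PIP = Vt/C + R·V̇ + PEEP.
PIP = 480/80.0 + 21.9×0.8667 + 2 = 6.0 + 18.981 + 2 = 26.981 cmH2O.

27.0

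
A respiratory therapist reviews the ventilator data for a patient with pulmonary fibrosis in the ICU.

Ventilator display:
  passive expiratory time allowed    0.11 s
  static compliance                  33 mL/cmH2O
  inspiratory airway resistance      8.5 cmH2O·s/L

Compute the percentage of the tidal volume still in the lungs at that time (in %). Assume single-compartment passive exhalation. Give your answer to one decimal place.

67.6

τ = R × C = 8.5 × 33 mL/cmH2O = 8.5 × 0.033 L/cmH2O = 0.2805 s.
Passive exhalation: V(t)/V₀ = e^(−t/τ) = e^(−0.11/0.2805) = 0.6756.
Fraction remaining = 0.6756 → 67.56%.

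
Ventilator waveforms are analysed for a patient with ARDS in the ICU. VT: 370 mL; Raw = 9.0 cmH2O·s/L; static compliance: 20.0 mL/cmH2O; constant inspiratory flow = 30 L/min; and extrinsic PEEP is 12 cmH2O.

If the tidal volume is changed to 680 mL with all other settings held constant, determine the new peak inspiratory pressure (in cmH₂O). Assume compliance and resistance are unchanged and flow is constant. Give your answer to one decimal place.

50.5

Flow: 30 L/min ÷ 60 = 0.5 L/s.
PIP = Vt/C + R·V̇ + PEEP (constant-flow equation of motion).
Only the elastic term changes: ΔPIP = ΔVt / C = (680 − 370) / 20.0 = 15.5 cmH2O.
Original PIP = 370/20.0 + 9.0×0.5 + 12 = 35.0 cmH2O; new PIP = 35.0 + (15.5) = 50.5 cmH2O.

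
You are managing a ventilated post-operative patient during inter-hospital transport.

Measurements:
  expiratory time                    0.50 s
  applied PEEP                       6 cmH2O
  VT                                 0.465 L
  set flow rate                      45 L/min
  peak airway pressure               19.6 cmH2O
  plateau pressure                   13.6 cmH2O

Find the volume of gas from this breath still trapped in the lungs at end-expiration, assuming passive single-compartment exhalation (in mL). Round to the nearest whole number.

167

Flow: 45 L/min ÷ 60 = 0.75 L/s.
R = (PIP − Pplat)/V̇ = (19.6 − 13.6) / 0.75 = 6.0/0.75 = 8.0 cmH2O·s/L.
C = Vt/(Pplat − PEEP) = 465.0 / (13.6 − 6) = 465.0/7.6 = 61.184 mL/cmH2O.
τ = R × C = 8.0 × 0.06118 L/cmH2O = 0.4894 s.
Fraction remaining = e^(−Te/τ) = e^(−0.50/0.4894) = 0.36.
Trapped volume = 465.0 × 0.36 = 167.4 mL.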